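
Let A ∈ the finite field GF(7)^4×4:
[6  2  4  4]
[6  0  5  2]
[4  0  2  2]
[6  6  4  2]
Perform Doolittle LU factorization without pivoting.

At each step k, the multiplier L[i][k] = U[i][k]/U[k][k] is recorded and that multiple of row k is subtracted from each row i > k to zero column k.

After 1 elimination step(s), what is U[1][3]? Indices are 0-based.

U[1][3] = 5

Step 1: pivot at (0,0) is 6.
  row1 ← row1 − (1)·row0  ⇒  L[1][0]=1, U row1=(0, 5, 1, 5)
  row2 ← row2 − (3)·row0  ⇒  L[2][0]=3, U row2=(0, 1, 4, 4)
  row3 ← row3 − (1)·row0  ⇒  L[3][0]=1, U row3=(0, 4, 0, 5)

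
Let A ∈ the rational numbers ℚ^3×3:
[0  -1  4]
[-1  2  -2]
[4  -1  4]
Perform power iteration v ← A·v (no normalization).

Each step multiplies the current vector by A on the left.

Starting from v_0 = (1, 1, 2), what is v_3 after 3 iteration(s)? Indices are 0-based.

v_0 = (1, 1, 2).
v_1 = A·v_0 = (7, -3, 11).
v_2 = A·v_1 = (47, -35, 75).
v_3 = A·v_2 = (335, -267, 523).

v_3 = (335, -267, 523)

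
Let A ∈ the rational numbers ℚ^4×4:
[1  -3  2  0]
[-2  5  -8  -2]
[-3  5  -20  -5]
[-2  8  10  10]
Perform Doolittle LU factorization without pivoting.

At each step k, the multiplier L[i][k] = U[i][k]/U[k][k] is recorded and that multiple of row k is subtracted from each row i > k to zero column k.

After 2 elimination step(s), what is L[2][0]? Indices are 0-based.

L[2][0] = -3

Step 1: pivot at (0,0) is 1.
  row1 ← row1 − (-2)·row0  ⇒  L[1][0]=-2, U row1=(0, -1, -4, -2)
  row2 ← row2 − (-3)·row0  ⇒  L[2][0]=-3, U row2=(0, -4, -14, -5)
  row3 ← row3 − (-2)·row0  ⇒  L[3][0]=-2, U row3=(0, 2, 14, 10)
Step 2: pivot at (1,1) is -1.
  row2 ← row2 − (4)·row1  ⇒  L[2][1]=4, U row2=(0, 0, 2, 3)
  row3 ← row3 − (-2)·row1  ⇒  L[3][1]=-2, U row3=(0, 0, 6, 6)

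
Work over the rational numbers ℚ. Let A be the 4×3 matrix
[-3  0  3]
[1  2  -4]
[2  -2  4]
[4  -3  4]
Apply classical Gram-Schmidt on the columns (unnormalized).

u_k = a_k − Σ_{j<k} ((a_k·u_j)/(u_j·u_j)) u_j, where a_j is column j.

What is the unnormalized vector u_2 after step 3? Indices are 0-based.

u_2 = (327/314, 321/314, 147/157, 9/157)

Step 1: u_0 = a_0 = (-3, 1, 2, 4).
Step 2: u_1 = a_1 − (-7/15)·u_0 = (-7/5, 37/15, -16/15, -17/15).
Step 3: u_2 = a_2 − (11/30)·u_0 − (-343/157)·u_1 = (327/314, 321/314, 147/157, 9/157).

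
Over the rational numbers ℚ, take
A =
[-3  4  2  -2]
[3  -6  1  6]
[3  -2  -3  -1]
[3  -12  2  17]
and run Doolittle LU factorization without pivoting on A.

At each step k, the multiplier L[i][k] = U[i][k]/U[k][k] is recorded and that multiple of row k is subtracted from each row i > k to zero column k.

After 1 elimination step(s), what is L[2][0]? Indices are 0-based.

[col 0] pivot -3
  R1 -= -1*R0 → (0, -2, 3, 4)  (L[1][0] := -1)
  R2 -= -1*R0 → (0, 2, -1, -3)  (L[2][0] := -1)
  R3 -= -1*R0 → (0, -8, 4, 15)  (L[3][0] := -1)

L[2][0] = -1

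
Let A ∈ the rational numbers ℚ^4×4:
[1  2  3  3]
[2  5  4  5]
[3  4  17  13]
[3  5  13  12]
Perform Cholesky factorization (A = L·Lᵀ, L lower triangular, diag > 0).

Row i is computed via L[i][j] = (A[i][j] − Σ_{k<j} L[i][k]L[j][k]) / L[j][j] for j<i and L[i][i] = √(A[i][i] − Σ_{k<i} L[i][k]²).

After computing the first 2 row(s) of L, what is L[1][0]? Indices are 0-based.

L[1][0] = 2

Step 1: L[0][0] = √(1) = 1.
  L[1][0] = (2) / L[0][0] = 2.
Step 2: L[1][1] = √(1) = 1.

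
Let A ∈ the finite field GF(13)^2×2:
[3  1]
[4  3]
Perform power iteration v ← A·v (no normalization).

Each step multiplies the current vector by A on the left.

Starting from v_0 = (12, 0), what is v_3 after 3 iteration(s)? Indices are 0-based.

v_3 = (2, 6)

v_0 = (12, 0).
v_1 = A·v_0 = (10, 9).
v_2 = A·v_1 = (0, 2).
v_3 = A·v_2 = (2, 6).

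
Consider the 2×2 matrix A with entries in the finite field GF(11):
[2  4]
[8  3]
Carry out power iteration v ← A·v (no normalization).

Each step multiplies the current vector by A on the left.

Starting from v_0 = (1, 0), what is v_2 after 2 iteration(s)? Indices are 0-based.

v_2 = (3, 7)

v_0 = (1, 0).
v_1 = A·v_0 = (2, 8).
v_2 = A·v_1 = (3, 7).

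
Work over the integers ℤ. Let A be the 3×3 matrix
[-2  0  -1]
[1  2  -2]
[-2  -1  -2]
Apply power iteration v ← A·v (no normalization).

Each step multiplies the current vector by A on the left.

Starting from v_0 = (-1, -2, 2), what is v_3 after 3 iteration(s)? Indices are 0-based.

v_0 = (-1, -2, 2).
v_1 = A·v_0 = (0, -9, 0).
v_2 = A·v_1 = (0, -18, 9).
v_3 = A·v_2 = (-9, -54, 0).

v_3 = (-9, -54, 0)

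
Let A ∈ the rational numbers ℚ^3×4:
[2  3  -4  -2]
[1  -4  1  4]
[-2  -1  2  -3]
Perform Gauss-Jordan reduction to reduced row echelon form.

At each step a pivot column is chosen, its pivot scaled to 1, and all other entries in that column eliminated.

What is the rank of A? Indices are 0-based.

rank = 3

step 1: normalize row 0 (÷2) = (1, 3/2, -2, -1)
  row 1: subtract 1×row0 = (0, -11/2, 3, 5)
  row 2: subtract -2×row0 = (0, 2, -2, -5)
step 2: normalize row 1 (÷-11/2) = (0, 1, -6/11, -10/11)
  row 0: subtract 3/2×row1 = (1, 0, -13/11, 4/11)
  row 2: subtract 2×row1 = (0, 0, -10/11, -35/11)
step 3: normalize row 2 (÷-10/11) = (0, 0, 1, 7/2)
  row 0: subtract -13/11×row2 = (1, 0, 0, 9/2)
  row 1: subtract -6/11×row2 = (0, 1, 0, 1)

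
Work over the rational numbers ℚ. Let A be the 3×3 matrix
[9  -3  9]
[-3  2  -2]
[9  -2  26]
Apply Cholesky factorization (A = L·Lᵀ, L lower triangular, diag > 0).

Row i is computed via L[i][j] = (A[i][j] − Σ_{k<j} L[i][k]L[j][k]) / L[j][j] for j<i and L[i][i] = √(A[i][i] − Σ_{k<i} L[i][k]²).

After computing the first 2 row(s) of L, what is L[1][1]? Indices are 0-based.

L[1][1] = 1

Step 1: L[0][0] = √(9) = 3.
  L[1][0] = (-3) / L[0][0] = -1.
Step 2: L[1][1] = √(1) = 1.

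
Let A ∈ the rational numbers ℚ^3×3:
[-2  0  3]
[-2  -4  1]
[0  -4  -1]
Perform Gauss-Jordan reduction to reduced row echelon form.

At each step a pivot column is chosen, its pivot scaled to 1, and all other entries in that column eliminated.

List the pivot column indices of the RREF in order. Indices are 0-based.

step 1: normalize row 0 (÷-2) = (1, 0, -3/2)
  row 1: subtract -2×row0 = (0, -4, -2)
step 2: normalize row 1 (÷-4) = (0, 1, 1/2)
  row 2: subtract -4×row1 = (0, 0, 1)
step 3: normalize row 2 (÷1) = (0, 0, 1)
  row 0: subtract -3/2×row2 = (1, 0, 0)
  row 1: subtract 1/2×row2 = (0, 1, 0)

pivot columns: 0, 1, 2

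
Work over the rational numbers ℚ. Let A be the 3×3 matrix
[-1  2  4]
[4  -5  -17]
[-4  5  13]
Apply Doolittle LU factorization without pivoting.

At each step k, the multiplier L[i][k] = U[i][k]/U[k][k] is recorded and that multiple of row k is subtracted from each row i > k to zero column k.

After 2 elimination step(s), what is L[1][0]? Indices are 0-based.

[col 0] pivot -1
  R1 -= -4*R0 → (0, 3, -1)  (L[1][0] := -4)
  R2 -= 4*R0 → (0, -3, -3)  (L[2][0] := 4)
[col 1] pivot 3
  R2 -= -1*R1 → (0, 0, -4)  (L[2][1] := -1)

L[1][0] = -4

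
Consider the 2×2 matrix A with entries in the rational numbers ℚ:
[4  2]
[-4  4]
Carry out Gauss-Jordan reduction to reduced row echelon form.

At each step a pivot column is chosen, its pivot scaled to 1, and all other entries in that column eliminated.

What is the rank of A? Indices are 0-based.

step 1: normalize row 0 (÷4) = (1, 1/2)
  row 1: subtract -4×row0 = (0, 6)
step 2: normalize row 1 (÷6) = (0, 1)
  row 0: subtract 1/2×row1 = (1, 0)

rank = 2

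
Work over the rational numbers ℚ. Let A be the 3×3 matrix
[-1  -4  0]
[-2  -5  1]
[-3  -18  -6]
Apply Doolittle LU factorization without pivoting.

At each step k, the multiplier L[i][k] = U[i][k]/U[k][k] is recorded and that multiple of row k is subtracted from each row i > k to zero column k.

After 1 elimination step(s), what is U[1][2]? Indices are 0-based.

U[1][2] = 1

[col 0] pivot -1
  R1 -= 2*R0 → (0, 3, 1)  (L[1][0] := 2)
  R2 -= 3*R0 → (0, -6, -6)  (L[2][0] := 3)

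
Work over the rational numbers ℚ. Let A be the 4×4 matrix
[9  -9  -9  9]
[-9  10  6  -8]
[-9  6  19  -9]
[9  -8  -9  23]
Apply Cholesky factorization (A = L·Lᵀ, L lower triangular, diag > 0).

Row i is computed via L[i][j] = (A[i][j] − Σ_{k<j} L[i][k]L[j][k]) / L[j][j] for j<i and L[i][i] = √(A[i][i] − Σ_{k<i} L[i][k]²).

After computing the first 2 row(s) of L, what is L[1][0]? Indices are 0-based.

Step 1: L[0][0] = √(9) = 3.
  L[1][0] = (-9) / L[0][0] = -3.
Step 2: L[1][1] = √(1) = 1.

L[1][0] = -3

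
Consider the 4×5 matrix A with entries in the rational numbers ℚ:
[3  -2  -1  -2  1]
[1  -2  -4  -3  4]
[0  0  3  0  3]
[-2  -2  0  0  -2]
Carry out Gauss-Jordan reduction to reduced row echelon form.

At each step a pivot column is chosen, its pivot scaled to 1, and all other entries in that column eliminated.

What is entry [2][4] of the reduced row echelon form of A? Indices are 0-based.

M[2][4] = 1

[1] R0 /= 3  ⇒  (1, -2/3, -1/3, -2/3, 1/3)
     R1 -= 1·R0  ⇒  (0, -4/3, -11/3, -7/3, 11/3)
     R3 -= -2·R0  ⇒  (0, -10/3, -2/3, -4/3, -4/3)
[2] R1 /= -4/3  ⇒  (0, 1, 11/4, 7/4, -11/4)
     R0 -= -2/3·R1  ⇒  (1, 0, 3/2, 1/2, -3/2)
     R3 -= -10/3·R1  ⇒  (0, 0, 17/2, 9/2, -21/2)
[3] R2 /= 3  ⇒  (0, 0, 1, 0, 1)
     R0 -= 3/2·R2  ⇒  (1, 0, 0, 1/2, -3)
     R1 -= 11/4·R2  ⇒  (0, 1, 0, 7/4, -11/2)
     R3 -= 17/2·R2  ⇒  (0, 0, 0, 9/2, -19)
[4] R3 /= 9/2  ⇒  (0, 0, 0, 1, -38/9)
     R0 -= 1/2·R3  ⇒  (1, 0, 0, 0, -8/9)
     R1 -= 7/4·R3  ⇒  (0, 1, 0, 0, 17/9)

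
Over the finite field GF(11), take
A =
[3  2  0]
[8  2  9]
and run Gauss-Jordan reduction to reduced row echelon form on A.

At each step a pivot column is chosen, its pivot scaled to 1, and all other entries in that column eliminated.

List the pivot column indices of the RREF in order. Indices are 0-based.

pivot columns: 0, 1

[1] R0 /= 3  ⇒  (1, 8, 0)
     R1 -= 8·R0  ⇒  (0, 4, 9)
[2] R1 /= 4  ⇒  (0, 1, 5)
     R0 -= 8·R1  ⇒  (1, 0, 4)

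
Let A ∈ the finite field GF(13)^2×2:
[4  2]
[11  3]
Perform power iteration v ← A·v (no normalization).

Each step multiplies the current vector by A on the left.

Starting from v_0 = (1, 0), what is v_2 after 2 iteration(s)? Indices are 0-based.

v_2 = (12, 12)

v_0 = (1, 0).
v_1 = A·v_0 = (4, 11).
v_2 = A·v_1 = (12, 12).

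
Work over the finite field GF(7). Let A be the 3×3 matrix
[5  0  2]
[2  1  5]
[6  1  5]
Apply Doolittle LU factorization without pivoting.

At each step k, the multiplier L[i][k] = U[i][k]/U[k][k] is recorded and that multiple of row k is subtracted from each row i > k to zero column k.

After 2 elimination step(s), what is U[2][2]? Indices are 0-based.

U[2][2] = 4

[col 0] pivot 5
  R1 -= 6*R0 → (0, 1, 0)  (L[1][0] := 6)
  R2 -= 4*R0 → (0, 1, 4)  (L[2][0] := 4)
[col 1] pivot 1
  R2 -= 1*R1 → (0, 0, 4)  (L[2][1] := 1)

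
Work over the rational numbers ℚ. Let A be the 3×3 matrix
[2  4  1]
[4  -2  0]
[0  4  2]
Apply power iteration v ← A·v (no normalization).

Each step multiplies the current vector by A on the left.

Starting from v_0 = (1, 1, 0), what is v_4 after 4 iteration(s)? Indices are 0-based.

v_4 = (624, 464, 448)

v_0 = (1, 1, 0).
v_1 = A·v_0 = (6, 2, 4).
v_2 = A·v_1 = (24, 20, 16).
v_3 = A·v_2 = (144, 56, 112).
v_4 = A·v_3 = (624, 464, 448).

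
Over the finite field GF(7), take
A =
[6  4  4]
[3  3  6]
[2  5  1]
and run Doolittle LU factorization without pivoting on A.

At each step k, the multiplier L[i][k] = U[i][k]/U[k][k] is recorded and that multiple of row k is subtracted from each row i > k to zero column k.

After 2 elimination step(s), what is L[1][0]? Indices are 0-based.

k=0: U[0][0]=6
  eliminate (1,0): mult=4, new row 1: (0, 1, 4); set L[1][0]=4
  eliminate (2,0): mult=5, new row 2: (0, 6, 2); set L[2][0]=5
k=1: U[1][1]=1
  eliminate (2,1): mult=6, new row 2: (0, 0, 6); set L[2][1]=6

L[1][0] = 4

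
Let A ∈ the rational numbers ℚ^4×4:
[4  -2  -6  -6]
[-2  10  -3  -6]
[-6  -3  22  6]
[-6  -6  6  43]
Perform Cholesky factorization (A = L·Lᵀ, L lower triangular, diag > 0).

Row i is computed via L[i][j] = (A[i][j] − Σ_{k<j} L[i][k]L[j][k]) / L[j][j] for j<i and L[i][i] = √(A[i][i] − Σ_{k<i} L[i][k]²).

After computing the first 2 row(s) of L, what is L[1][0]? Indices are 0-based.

Step 1: L[0][0] = √(4) = 2.
  L[1][0] = (-2) / L[0][0] = -1.
Step 2: L[1][1] = √(9) = 3.

L[1][0] = -1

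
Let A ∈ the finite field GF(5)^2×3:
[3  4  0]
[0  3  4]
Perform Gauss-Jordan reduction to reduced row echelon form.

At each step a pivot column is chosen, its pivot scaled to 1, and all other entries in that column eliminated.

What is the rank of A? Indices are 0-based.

[1] R0 /= 3  ⇒  (1, 3, 0)
[2] R1 /= 3  ⇒  (0, 1, 3)
     R0 -= 3·R1  ⇒  (1, 0, 1)

rank = 2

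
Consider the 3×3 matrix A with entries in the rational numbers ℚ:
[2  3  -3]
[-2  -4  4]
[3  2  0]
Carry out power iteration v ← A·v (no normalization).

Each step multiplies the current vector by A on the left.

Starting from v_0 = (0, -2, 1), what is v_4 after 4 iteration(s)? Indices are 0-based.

v_0 = (0, -2, 1).
v_1 = A·v_0 = (-9, 12, -4).
v_2 = A·v_1 = (30, -46, -3).
v_3 = A·v_2 = (-69, 112, -2).
v_4 = A·v_3 = (204, -318, 17).

v_4 = (204, -318, 17)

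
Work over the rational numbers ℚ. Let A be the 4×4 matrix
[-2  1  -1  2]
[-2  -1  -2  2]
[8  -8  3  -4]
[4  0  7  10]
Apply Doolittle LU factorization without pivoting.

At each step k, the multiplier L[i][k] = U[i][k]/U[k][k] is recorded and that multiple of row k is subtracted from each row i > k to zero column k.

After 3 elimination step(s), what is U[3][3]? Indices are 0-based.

U[3][3] = -2

[col 0] pivot -2
  R1 -= 1*R0 → (0, -2, -1, 0)  (L[1][0] := 1)
  R2 -= -4*R0 → (0, -4, -1, 4)  (L[2][0] := -4)
  R3 -= -2*R0 → (0, 2, 5, 14)  (L[3][0] := -2)
[col 1] pivot -2
  R2 -= 2*R1 → (0, 0, 1, 4)  (L[2][1] := 2)
  R3 -= -1*R1 → (0, 0, 4, 14)  (L[3][1] := -1)
[col 2] pivot 1
  R3 -= 4*R2 → (0, 0, 0, -2)  (L[3][2] := 4)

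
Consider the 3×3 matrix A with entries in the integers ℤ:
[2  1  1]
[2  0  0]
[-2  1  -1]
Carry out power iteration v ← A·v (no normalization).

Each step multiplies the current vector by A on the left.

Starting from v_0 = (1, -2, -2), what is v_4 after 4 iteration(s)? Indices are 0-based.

v_0 = (1, -2, -2).
v_1 = A·v_0 = (-2, 2, -2).
v_2 = A·v_1 = (-4, -4, 8).
v_3 = A·v_2 = (-4, -8, -4).
v_4 = A·v_3 = (-20, -8, 4).

v_4 = (-20, -8, 4)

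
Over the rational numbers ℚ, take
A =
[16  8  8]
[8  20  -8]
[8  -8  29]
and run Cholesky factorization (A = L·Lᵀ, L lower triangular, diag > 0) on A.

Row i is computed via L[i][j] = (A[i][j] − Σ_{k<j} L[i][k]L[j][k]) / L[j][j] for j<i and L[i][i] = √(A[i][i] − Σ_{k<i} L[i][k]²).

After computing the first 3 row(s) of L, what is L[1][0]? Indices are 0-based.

L[1][0] = 2

Step 1: L[0][0] = √(16) = 4.
  L[1][0] = (8) / L[0][0] = 2.
Step 2: L[1][1] = √(16) = 4.
  L[2][0] = (8) / L[0][0] = 2.
  L[2][1] = (-12) / L[1][1] = -3.
Step 3: L[2][2] = √(16) = 4.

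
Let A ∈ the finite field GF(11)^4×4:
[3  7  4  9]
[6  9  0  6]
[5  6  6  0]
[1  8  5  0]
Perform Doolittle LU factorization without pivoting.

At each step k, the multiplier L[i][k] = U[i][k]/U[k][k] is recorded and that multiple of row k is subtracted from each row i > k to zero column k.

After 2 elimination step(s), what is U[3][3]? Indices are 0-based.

U[3][3] = 1

[col 0] pivot 3
  R1 -= 2*R0 → (0, 6, 3, 10)  (L[1][0] := 2)
  R2 -= 9*R0 → (0, 9, 3, 7)  (L[2][0] := 9)
  R3 -= 4*R0 → (0, 2, 0, 8)  (L[3][0] := 4)
[col 1] pivot 6
  R2 -= 7*R1 → (0, 0, 4, 3)  (L[2][1] := 7)
  R3 -= 4*R1 → (0, 0, 10, 1)  (L[3][1] := 4)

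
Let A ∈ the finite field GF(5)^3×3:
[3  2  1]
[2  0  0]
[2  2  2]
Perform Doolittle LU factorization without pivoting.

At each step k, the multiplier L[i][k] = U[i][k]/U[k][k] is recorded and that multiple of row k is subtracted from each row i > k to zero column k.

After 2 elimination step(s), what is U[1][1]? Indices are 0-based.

U[1][1] = 2

k=0: U[0][0]=3
  eliminate (1,0): mult=4, new row 1: (0, 2, 1); set L[1][0]=4
  eliminate (2,0): mult=4, new row 2: (0, 4, 3); set L[2][0]=4
k=1: U[1][1]=2
  eliminate (2,1): mult=2, new row 2: (0, 0, 1); set L[2][1]=2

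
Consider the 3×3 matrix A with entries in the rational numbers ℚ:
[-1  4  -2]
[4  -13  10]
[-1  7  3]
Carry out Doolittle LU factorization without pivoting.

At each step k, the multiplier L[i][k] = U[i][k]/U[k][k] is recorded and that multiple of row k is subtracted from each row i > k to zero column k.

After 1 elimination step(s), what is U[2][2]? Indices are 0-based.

k=0: U[0][0]=-1
  eliminate (1,0): mult=-4, new row 1: (0, 3, 2); set L[1][0]=-4
  eliminate (2,0): mult=1, new row 2: (0, 3, 5); set L[2][0]=1

U[2][2] = 5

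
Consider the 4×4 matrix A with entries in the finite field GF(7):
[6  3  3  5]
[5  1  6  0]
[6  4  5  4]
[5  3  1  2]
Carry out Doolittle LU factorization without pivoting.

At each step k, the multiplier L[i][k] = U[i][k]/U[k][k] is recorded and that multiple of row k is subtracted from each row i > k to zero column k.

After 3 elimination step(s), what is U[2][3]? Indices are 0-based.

U[2][3] = 4

[col 0] pivot 6
  R1 -= 2*R0 → (0, 2, 0, 4)  (L[1][0] := 2)
  R2 -= 1*R0 → (0, 1, 2, 6)  (L[2][0] := 1)
  R3 -= 2*R0 → (0, 4, 2, 6)  (L[3][0] := 2)
[col 1] pivot 2
  R2 -= 4*R1 → (0, 0, 2, 4)  (L[2][1] := 4)
  R3 -= 2*R1 → (0, 0, 2, 5)  (L[3][1] := 2)
[col 2] pivot 2
  R3 -= 1*R2 → (0, 0, 0, 1)  (L[3][2] := 1)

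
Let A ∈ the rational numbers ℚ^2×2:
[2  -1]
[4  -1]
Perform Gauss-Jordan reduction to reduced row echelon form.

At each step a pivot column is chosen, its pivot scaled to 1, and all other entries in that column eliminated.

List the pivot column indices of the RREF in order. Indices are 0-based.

[1] R0 /= 2  ⇒  (1, -1/2)
     R1 -= 4·R0  ⇒  (0, 1)
[2] R1 /= 1  ⇒  (0, 1)
     R0 -= -1/2·R1  ⇒  (1, 0)

pivot columns: 0, 1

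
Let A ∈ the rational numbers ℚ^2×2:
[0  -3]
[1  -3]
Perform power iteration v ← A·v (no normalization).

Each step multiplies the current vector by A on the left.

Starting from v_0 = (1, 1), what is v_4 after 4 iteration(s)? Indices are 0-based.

v_0 = (1, 1).
v_1 = A·v_0 = (-3, -2).
v_2 = A·v_1 = (6, 3).
v_3 = A·v_2 = (-9, -3).
v_4 = A·v_3 = (9, 0).

v_4 = (9, 0)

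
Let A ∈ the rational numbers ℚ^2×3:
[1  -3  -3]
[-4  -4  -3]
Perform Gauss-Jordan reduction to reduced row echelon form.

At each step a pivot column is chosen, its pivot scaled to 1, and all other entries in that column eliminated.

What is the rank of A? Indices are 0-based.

pivot(0,0)=1: scale R0 → (1, -3, -3)
  clear (1,0): R1 −= (-4)R0 → (0, -16, -15)
pivot(1,1)=-16: scale R1 → (0, 1, 15/16)
  clear (0,1): R0 −= (-3)R1 → (1, 0, -3/16)

rank = 2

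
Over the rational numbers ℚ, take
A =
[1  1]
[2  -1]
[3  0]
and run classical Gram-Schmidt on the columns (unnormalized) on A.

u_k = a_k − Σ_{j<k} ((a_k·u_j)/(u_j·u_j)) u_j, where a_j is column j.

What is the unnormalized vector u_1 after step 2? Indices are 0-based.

Step 1: u_0 = a_0 = (1, 2, 3).
Step 2: u_1 = a_1 − (-1/14)·u_0 = (15/14, -6/7, 3/14).

u_1 = (15/14, -6/7, 3/14)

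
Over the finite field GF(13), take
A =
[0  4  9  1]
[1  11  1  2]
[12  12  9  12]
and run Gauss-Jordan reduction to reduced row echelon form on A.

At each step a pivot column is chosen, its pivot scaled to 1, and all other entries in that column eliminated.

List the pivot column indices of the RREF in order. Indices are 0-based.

pivot(0,0): swap R0↔R1
pivot(0,0)=1: scale R0 → (1, 11, 1, 2)
  clear (2,0): R2 −= (12)R0 → (0, 10, 10, 1)
pivot(1,1)=4: scale R1 → (0, 1, 12, 10)
  clear (0,1): R0 −= (11)R1 → (1, 0, 12, 9)
  clear (2,1): R2 −= (10)R1 → (0, 0, 7, 5)
pivot(2,2)=7: scale R2 → (0, 0, 1, 10)
  clear (0,2): R0 −= (12)R2 → (1, 0, 0, 6)
  clear (1,2): R1 −= (12)R2 → (0, 1, 0, 7)

pivot columns: 0, 1, 2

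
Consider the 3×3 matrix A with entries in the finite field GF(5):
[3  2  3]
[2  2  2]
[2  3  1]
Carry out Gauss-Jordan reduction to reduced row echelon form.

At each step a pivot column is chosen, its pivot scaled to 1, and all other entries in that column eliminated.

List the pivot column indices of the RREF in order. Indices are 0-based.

pivot(0,0)=3: scale R0 → (1, 4, 1)
  clear (1,0): R1 −= (2)R0 → (0, 4, 0)
  clear (2,0): R2 −= (2)R0 → (0, 0, 4)
pivot(1,1)=4: scale R1 → (0, 1, 0)
  clear (0,1): R0 −= (4)R1 → (1, 0, 1)
pivot(2,2)=4: scale R2 → (0, 0, 1)
  clear (0,2): R0 −= (1)R2 → (1, 0, 0)

pivot columns: 0, 1, 2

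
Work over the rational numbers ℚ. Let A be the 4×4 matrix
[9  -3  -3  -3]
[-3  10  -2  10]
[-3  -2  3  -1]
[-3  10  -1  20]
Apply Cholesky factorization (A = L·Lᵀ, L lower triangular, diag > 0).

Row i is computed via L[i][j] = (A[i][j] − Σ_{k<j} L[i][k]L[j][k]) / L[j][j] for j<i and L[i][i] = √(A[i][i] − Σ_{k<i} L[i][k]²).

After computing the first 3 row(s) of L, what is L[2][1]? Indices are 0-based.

Step 1: L[0][0] = √(9) = 3.
  L[1][0] = (-3) / L[0][0] = -1.
Step 2: L[1][1] = √(9) = 3.
  L[2][0] = (-3) / L[0][0] = -1.
  L[2][1] = (-3) / L[1][1] = -1.
Step 3: L[2][2] = √(1) = 1.

L[2][1] = -1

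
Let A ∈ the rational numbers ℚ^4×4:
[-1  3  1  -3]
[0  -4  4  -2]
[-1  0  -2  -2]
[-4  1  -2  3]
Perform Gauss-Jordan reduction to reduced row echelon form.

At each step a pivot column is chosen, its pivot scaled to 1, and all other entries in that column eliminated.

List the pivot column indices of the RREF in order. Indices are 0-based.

pivot(0,0)=-1: scale R0 → (1, -3, -1, 3)
  clear (2,0): R2 −= (-1)R0 → (0, -3, -3, 1)
  clear (3,0): R3 −= (-4)R0 → (0, -11, -6, 15)
pivot(1,1)=-4: scale R1 → (0, 1, -1, 1/2)
  clear (0,1): R0 −= (-3)R1 → (1, 0, -4, 9/2)
  clear (2,1): R2 −= (-3)R1 → (0, 0, -6, 5/2)
  clear (3,1): R3 −= (-11)R1 → (0, 0, -17, 41/2)
pivot(2,2)=-6: scale R2 → (0, 0, 1, -5/12)
  clear (0,2): R0 −= (-4)R2 → (1, 0, 0, 17/6)
  clear (1,2): R1 −= (-1)R2 → (0, 1, 0, 1/12)
  clear (3,2): R3 −= (-17)R2 → (0, 0, 0, 161/12)
pivot(3,3)=161/12: scale R3 → (0, 0, 0, 1)
  clear (0,3): R0 −= (17/6)R3 → (1, 0, 0, 0)
  clear (1,3): R1 −= (1/12)R3 → (0, 1, 0, 0)
  clear (2,3): R2 −= (-5/12)R3 → (0, 0, 1, 0)

pivot columns: 0, 1, 2, 3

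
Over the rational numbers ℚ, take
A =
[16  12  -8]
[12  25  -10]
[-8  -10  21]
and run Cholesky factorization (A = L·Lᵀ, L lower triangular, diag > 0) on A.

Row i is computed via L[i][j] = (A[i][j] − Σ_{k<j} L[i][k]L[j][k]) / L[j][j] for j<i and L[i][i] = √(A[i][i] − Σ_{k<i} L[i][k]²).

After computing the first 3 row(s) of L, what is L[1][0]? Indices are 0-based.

L[1][0] = 3

Step 1: L[0][0] = √(16) = 4.
  L[1][0] = (12) / L[0][0] = 3.
Step 2: L[1][1] = √(16) = 4.
  L[2][0] = (-8) / L[0][0] = -2.
  L[2][1] = (-4) / L[1][1] = -1.
Step 3: L[2][2] = √(16) = 4.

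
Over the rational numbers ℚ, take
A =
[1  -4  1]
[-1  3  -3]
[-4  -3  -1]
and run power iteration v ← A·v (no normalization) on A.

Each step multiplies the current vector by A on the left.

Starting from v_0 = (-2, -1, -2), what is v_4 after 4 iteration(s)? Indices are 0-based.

v_4 = (113, -388, -429)

v_0 = (-2, -1, -2).
v_1 = A·v_0 = (0, 5, 13).
v_2 = A·v_1 = (-7, -24, -28).
v_3 = A·v_2 = (61, 19, 128).
v_4 = A·v_3 = (113, -388, -429).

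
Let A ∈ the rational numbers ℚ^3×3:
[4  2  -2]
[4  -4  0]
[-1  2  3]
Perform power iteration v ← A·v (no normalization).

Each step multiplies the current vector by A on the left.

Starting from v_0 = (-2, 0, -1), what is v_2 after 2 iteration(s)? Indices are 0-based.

v_0 = (-2, 0, -1).
v_1 = A·v_0 = (-6, -8, -1).
v_2 = A·v_1 = (-38, 8, -13).

v_2 = (-38, 8, -13)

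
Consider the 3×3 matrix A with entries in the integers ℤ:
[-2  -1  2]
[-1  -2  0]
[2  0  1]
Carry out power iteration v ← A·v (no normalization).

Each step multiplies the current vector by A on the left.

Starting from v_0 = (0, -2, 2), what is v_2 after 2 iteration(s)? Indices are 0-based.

v_0 = (0, -2, 2).
v_1 = A·v_0 = (6, 4, 2).
v_2 = A·v_1 = (-12, -14, 14).

v_2 = (-12, -14, 14)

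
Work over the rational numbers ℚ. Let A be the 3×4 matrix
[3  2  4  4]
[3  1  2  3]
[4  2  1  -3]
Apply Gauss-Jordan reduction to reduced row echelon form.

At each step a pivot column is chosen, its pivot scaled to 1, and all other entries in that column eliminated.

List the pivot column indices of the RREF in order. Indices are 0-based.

pivot columns: 0, 1, 2

step 1: normalize row 0 (÷3) = (1, 2/3, 4/3, 4/3)
  row 1: subtract 3×row0 = (0, -1, -2, -1)
  row 2: subtract 4×row0 = (0, -2/3, -13/3, -25/3)
step 2: normalize row 1 (÷-1) = (0, 1, 2, 1)
  row 0: subtract 2/3×row1 = (1, 0, 0, 2/3)
  row 2: subtract -2/3×row1 = (0, 0, -3, -23/3)
step 3: normalize row 2 (÷-3) = (0, 0, 1, 23/9)
  row 1: subtract 2×row2 = (0, 1, 0, -37/9)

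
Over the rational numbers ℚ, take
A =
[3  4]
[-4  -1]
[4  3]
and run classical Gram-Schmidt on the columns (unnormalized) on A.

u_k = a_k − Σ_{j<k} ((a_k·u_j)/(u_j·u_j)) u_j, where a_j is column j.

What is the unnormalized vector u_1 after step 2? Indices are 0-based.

Step 1: u_0 = a_0 = (3, -4, 4).
Step 2: u_1 = a_1 − (28/41)·u_0 = (80/41, 71/41, 11/41).

u_1 = (80/41, 71/41, 11/41)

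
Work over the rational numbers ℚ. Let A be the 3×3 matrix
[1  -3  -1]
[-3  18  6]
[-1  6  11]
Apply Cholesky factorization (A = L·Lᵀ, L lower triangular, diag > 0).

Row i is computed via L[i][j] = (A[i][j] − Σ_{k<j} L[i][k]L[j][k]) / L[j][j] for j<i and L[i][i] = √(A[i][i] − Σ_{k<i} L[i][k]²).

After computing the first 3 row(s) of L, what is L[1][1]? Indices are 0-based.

Step 1: L[0][0] = √(1) = 1.
  L[1][0] = (-3) / L[0][0] = -3.
Step 2: L[1][1] = √(9) = 3.
  L[2][0] = (-1) / L[0][0] = -1.
  L[2][1] = (3) / L[1][1] = 1.
Step 3: L[2][2] = √(9) = 3.

L[1][1] = 3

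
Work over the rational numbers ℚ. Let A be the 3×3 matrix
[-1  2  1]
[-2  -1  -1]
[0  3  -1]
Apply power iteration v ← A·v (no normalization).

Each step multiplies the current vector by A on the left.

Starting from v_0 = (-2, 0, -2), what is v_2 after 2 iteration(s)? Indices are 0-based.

v_0 = (-2, 0, -2).
v_1 = A·v_0 = (0, 6, 2).
v_2 = A·v_1 = (14, -8, 16).

v_2 = (14, -8, 16)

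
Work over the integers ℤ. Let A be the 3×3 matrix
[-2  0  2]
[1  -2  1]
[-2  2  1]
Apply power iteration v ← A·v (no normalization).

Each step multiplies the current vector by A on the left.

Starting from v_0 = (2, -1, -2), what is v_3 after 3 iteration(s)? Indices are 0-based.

v_0 = (2, -1, -2).
v_1 = A·v_0 = (-8, 2, -8).
v_2 = A·v_1 = (0, -20, 12).
v_3 = A·v_2 = (24, 52, -28).

v_3 = (24, 52, -28)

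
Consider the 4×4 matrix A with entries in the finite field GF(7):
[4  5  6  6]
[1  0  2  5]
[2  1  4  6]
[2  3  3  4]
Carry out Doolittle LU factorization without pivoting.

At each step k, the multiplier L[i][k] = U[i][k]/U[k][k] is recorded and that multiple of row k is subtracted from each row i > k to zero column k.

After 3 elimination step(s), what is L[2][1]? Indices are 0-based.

Step 1: pivot at (0,0) is 4.
  row1 ← row1 − (2)·row0  ⇒  L[1][0]=2, U row1=(0, 4, 4, 0)
  row2 ← row2 − (4)·row0  ⇒  L[2][0]=4, U row2=(0, 2, 1, 3)
  row3 ← row3 − (4)·row0  ⇒  L[3][0]=4, U row3=(0, 4, 0, 1)
Step 2: pivot at (1,1) is 4.
  row2 ← row2 − (4)·row1  ⇒  L[2][1]=4, U row2=(0, 0, 6, 3)
  row3 ← row3 − (1)·row1  ⇒  L[3][1]=1, U row3=(0, 0, 3, 1)
Step 3: pivot at (2,2) is 6.
  row3 ← row3 − (4)·row2  ⇒  L[3][2]=4, U row3=(0, 0, 0, 3)

L[2][1] = 4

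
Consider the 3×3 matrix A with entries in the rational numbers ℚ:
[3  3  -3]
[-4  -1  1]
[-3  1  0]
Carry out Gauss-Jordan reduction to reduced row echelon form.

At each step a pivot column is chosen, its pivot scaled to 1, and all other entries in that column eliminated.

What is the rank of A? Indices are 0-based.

rank = 3

[1] R0 /= 3  ⇒  (1, 1, -1)
     R1 -= -4·R0  ⇒  (0, 3, -3)
     R2 -= -3·R0  ⇒  (0, 4, -3)
[2] R1 /= 3  ⇒  (0, 1, -1)
     R0 -= 1·R1  ⇒  (1, 0, 0)
     R2 -= 4·R1  ⇒  (0, 0, 1)
[3] R2 /= 1  ⇒  (0, 0, 1)
     R1 -= -1·R2  ⇒  (0, 1, 0)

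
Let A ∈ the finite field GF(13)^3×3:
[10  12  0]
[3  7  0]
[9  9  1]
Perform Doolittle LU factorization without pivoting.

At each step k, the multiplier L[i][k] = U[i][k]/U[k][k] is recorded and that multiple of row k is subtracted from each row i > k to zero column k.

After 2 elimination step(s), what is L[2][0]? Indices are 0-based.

[col 0] pivot 10
  R1 -= 12*R0 → (0, 6, 0)  (L[1][0] := 12)
  R2 -= 10*R0 → (0, 6, 1)  (L[2][0] := 10)
[col 1] pivot 6
  R2 -= 1*R1 → (0, 0, 1)  (L[2][1] := 1)

L[2][0] = 10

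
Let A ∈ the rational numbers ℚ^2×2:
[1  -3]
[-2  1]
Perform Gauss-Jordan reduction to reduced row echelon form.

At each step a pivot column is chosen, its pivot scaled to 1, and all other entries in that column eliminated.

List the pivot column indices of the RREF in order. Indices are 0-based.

pivot columns: 0, 1

[1] R0 /= 1  ⇒  (1, -3)
     R1 -= -2·R0  ⇒  (0, -5)
[2] R1 /= -5  ⇒  (0, 1)
     R0 -= -3·R1  ⇒  (1, 0)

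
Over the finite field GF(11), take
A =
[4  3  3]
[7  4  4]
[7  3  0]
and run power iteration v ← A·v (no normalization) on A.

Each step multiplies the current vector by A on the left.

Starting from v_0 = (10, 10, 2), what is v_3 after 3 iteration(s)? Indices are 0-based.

v_3 = (10, 4, 6)

v_0 = (10, 10, 2).
v_1 = A·v_0 = (10, 8, 1).
v_2 = A·v_1 = (1, 7, 6).
v_3 = A·v_2 = (10, 4, 6).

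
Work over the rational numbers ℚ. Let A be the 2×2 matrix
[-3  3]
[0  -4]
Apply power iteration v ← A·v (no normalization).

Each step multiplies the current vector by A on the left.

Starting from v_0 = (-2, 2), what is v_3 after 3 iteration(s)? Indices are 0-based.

v_3 = (276, -128)

v_0 = (-2, 2).
v_1 = A·v_0 = (12, -8).
v_2 = A·v_1 = (-60, 32).
v_3 = A·v_2 = (276, -128).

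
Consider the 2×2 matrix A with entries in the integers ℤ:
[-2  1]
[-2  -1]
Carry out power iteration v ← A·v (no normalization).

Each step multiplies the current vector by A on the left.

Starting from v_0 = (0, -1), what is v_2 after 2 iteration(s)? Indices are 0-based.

v_0 = (0, -1).
v_1 = A·v_0 = (-1, 1).
v_2 = A·v_1 = (3, 1).

v_2 = (3, 1)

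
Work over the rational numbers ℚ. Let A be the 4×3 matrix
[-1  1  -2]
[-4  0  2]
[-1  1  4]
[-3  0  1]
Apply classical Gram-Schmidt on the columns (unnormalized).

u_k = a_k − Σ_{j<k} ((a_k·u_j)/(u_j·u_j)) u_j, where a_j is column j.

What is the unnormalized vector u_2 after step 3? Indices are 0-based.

Step 1: u_0 = a_0 = (-1, -4, -1, -3).
Step 2: u_1 = a_1 − (-2/27)·u_0 = (25/27, -8/27, 25/27, -2/9).
Step 3: u_2 = a_2 − (-13/27)·u_0 − (14/25)·u_1 = (-3, 6/25, 3, -8/25).

u_2 = (-3, 6/25, 3, -8/25)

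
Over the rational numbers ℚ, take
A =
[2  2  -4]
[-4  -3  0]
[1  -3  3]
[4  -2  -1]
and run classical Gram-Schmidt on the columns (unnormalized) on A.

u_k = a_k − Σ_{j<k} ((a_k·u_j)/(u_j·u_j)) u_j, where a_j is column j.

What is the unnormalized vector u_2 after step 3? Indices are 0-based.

u_2 = (-2410/937, -2166/937, 1440/937, -1321/937)

Step 1: u_0 = a_0 = (2, -4, 1, 4).
Step 2: u_1 = a_1 − (5/37)·u_0 = (64/37, -91/37, -116/37, -94/37).
Step 3: u_2 = a_2 − (-9/37)·u_0 − (-510/937)·u_1 = (-2410/937, -2166/937, 1440/937, -1321/937).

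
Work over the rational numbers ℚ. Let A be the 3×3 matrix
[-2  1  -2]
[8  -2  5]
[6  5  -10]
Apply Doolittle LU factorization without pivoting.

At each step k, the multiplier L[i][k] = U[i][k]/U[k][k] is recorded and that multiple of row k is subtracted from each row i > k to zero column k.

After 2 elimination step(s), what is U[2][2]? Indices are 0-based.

k=0: U[0][0]=-2
  eliminate (1,0): mult=-4, new row 1: (0, 2, -3); set L[1][0]=-4
  eliminate (2,0): mult=-3, new row 2: (0, 8, -16); set L[2][0]=-3
k=1: U[1][1]=2
  eliminate (2,1): mult=4, new row 2: (0, 0, -4); set L[2][1]=4

U[2][2] = -4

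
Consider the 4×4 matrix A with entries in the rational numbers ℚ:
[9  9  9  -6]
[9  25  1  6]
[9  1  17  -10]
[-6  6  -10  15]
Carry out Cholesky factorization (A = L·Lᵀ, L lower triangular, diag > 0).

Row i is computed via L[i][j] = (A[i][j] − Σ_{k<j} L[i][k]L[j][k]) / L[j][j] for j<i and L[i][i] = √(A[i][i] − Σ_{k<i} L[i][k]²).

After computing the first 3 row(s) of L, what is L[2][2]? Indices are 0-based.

L[2][2] = 2

Step 1: L[0][0] = √(9) = 3.
  L[1][0] = (9) / L[0][0] = 3.
Step 2: L[1][1] = √(16) = 4.
  L[2][0] = (9) / L[0][0] = 3.
  L[2][1] = (-8) / L[1][1] = -2.
Step 3: L[2][2] = √(4) = 2.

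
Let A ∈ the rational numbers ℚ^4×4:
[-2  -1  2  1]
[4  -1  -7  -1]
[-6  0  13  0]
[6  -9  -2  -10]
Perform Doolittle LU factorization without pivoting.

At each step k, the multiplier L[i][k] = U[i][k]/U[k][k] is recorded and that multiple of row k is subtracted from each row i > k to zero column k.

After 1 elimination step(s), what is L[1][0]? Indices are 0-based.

Step 1: pivot at (0,0) is -2.
  row1 ← row1 − (-2)·row0  ⇒  L[1][0]=-2, U row1=(0, -3, -3, 1)
  row2 ← row2 − (3)·row0  ⇒  L[2][0]=3, U row2=(0, 3, 7, -3)
  row3 ← row3 − (-3)·row0  ⇒  L[3][0]=-3, U row3=(0, -12, 4, -7)

L[1][0] = -2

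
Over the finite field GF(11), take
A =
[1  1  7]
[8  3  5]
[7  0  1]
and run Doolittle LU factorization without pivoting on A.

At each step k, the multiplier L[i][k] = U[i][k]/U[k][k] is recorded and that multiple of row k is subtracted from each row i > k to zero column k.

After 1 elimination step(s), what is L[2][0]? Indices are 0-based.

L[2][0] = 7

[col 0] pivot 1
  R1 -= 8*R0 → (0, 6, 4)  (L[1][0] := 8)
  R2 -= 7*R0 → (0, 4, 7)  (L[2][0] := 7)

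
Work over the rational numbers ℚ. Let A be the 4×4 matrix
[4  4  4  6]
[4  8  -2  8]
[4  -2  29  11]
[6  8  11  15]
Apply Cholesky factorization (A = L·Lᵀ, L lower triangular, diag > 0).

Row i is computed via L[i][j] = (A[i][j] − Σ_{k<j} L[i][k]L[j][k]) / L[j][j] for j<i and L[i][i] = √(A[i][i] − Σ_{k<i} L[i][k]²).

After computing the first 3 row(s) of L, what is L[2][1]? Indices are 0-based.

Step 1: L[0][0] = √(4) = 2.
  L[1][0] = (4) / L[0][0] = 2.
Step 2: L[1][1] = √(4) = 2.
  L[2][0] = (4) / L[0][0] = 2.
  L[2][1] = (-6) / L[1][1] = -3.
Step 3: L[2][2] = √(16) = 4.

L[2][1] = -3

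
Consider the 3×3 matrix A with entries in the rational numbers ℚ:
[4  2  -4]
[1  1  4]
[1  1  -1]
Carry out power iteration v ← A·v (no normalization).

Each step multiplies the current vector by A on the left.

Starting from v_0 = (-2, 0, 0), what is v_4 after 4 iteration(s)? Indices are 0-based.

v_4 = (-468, -346, -156)

v_0 = (-2, 0, 0).
v_1 = A·v_0 = (-8, -2, -2).
v_2 = A·v_1 = (-28, -18, -8).
v_3 = A·v_2 = (-116, -78, -38).
v_4 = A·v_3 = (-468, -346, -156).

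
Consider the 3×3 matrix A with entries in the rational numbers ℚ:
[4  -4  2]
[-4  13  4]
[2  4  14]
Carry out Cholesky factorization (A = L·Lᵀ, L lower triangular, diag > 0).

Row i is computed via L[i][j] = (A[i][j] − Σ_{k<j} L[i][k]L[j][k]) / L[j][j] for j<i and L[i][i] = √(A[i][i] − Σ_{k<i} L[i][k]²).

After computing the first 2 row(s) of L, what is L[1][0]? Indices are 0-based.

Step 1: L[0][0] = √(4) = 2.
  L[1][0] = (-4) / L[0][0] = -2.
Step 2: L[1][1] = √(9) = 3.

L[1][0] = -2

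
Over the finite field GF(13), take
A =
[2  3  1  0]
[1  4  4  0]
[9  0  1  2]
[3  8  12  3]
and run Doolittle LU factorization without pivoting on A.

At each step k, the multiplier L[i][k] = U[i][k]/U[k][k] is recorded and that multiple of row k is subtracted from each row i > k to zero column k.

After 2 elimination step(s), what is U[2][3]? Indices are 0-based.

U[2][3] = 2

[col 0] pivot 2
  R1 -= 7*R0 → (0, 9, 10, 0)  (L[1][0] := 7)
  R2 -= 11*R0 → (0, 6, 3, 2)  (L[2][0] := 11)
  R3 -= 8*R0 → (0, 10, 4, 3)  (L[3][0] := 8)
[col 1] pivot 9
  R2 -= 5*R1 → (0, 0, 5, 2)  (L[2][1] := 5)
  R3 -= 4*R1 → (0, 0, 3, 3)  (L[3][1] := 4)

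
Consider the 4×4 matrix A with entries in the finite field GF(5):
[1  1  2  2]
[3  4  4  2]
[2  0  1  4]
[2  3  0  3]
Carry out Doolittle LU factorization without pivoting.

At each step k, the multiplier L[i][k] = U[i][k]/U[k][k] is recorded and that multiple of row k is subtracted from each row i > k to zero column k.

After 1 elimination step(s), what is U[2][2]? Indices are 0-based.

k=0: U[0][0]=1
  eliminate (1,0): mult=3, new row 1: (0, 1, 3, 1); set L[1][0]=3
  eliminate (2,0): mult=2, new row 2: (0, 3, 2, 0); set L[2][0]=2
  eliminate (3,0): mult=2, new row 3: (0, 1, 1, 4); set L[3][0]=2

U[2][2] = 2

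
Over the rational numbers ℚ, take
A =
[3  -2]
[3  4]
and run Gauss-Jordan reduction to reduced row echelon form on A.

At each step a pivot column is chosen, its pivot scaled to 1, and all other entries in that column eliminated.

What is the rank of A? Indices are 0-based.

[1] R0 /= 3  ⇒  (1, -2/3)
     R1 -= 3·R0  ⇒  (0, 6)
[2] R1 /= 6  ⇒  (0, 1)
     R0 -= -2/3·R1  ⇒  (1, 0)

rank = 2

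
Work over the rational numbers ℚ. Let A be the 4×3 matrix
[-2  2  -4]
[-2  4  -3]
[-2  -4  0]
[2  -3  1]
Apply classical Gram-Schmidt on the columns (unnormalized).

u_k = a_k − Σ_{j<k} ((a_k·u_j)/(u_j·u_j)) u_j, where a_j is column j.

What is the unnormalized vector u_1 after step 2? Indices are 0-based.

Step 1: u_0 = a_0 = (-2, -2, -2, 2).
Step 2: u_1 = a_1 − (-5/8)·u_0 = (3/4, 11/4, -21/4, -7/4).

u_1 = (3/4, 11/4, -21/4, -7/4)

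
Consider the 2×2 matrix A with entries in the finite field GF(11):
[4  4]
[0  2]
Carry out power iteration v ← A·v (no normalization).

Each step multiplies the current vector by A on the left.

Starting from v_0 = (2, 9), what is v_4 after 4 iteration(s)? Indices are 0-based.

v_0 = (2, 9).
v_1 = A·v_0 = (0, 7).
v_2 = A·v_1 = (6, 3).
v_3 = A·v_2 = (3, 6).
v_4 = A·v_3 = (3, 1).

v_4 = (3, 1)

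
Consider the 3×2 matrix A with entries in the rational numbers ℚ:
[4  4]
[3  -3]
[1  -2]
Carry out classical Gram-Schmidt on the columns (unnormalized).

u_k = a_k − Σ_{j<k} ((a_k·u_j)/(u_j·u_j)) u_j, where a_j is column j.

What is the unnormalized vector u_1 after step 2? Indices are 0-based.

Step 1: u_0 = a_0 = (4, 3, 1).
Step 2: u_1 = a_1 − (5/26)·u_0 = (42/13, -93/26, -57/26).

u_1 = (42/13, -93/26, -57/26)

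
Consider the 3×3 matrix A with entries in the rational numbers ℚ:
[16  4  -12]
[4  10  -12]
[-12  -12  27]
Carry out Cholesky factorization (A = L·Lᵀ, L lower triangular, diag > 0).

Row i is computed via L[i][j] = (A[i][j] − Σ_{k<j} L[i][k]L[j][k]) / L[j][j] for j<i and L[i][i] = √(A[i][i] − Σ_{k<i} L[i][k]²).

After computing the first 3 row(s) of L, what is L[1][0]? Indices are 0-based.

Step 1: L[0][0] = √(16) = 4.
  L[1][0] = (4) / L[0][0] = 1.
Step 2: L[1][1] = √(9) = 3.
  L[2][0] = (-12) / L[0][0] = -3.
  L[2][1] = (-9) / L[1][1] = -3.
Step 3: L[2][2] = √(9) = 3.

L[1][0] = 1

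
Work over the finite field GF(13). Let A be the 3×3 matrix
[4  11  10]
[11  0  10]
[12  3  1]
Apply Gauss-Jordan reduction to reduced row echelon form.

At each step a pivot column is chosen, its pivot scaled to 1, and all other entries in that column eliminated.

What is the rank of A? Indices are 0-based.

pivot(0,0)=4: scale R0 → (1, 6, 9)
  clear (1,0): R1 −= (11)R0 → (0, 12, 2)
  clear (2,0): R2 −= (12)R0 → (0, 9, 10)
pivot(1,1)=12: scale R1 → (0, 1, 11)
  clear (0,1): R0 −= (6)R1 → (1, 0, 8)
  clear (2,1): R2 −= (9)R1 → (0, 0, 2)
pivot(2,2)=2: scale R2 → (0, 0, 1)
  clear (0,2): R0 −= (8)R2 → (1, 0, 0)
  clear (1,2): R1 −= (11)R2 → (0, 1, 0)

rank = 3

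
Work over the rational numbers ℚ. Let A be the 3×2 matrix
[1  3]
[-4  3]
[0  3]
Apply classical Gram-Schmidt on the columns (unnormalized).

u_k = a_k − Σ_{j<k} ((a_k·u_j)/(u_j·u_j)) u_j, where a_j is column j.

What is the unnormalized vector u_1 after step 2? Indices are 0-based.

Step 1: u_0 = a_0 = (1, -4, 0).
Step 2: u_1 = a_1 − (-9/17)·u_0 = (60/17, 15/17, 3).

u_1 = (60/17, 15/17, 3)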